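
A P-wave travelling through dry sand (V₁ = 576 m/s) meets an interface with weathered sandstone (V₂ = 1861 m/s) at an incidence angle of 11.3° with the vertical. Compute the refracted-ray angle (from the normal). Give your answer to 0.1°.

39.3°

Snell's law: sin θ₂ = (V₂/V₁)·sin θ₁ = (1861/576)·sin 11.3° = 0.6331.
θ₂ = sin⁻¹(0.6331) = 39.28° (from vertical).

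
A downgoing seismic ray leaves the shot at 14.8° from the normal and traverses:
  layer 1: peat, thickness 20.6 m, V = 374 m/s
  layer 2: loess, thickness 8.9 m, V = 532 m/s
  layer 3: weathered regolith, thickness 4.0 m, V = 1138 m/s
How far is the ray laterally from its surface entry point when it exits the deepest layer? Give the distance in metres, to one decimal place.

Apply Snell's law at each interface; in layer i the horizontal offset is hᵢ·tan θᵢ.
Layer 1: θ = 14.80°; offset = 20.6·tan 14.80° = 5.443 m.
Layer 2: sin θ = 532·sin 14.8°/374 = 0.3634, θ = 21.31°; offset = 8.9·tan 21.31° = 3.471 m.
Layer 3: sin θ = 1138·sin 14.8°/374 = 0.7773, θ = 51.01°; offset = 4.0·tan 51.01° = 4.942 m.
Summing the layer offsets gives 13.855 m.

13.9 m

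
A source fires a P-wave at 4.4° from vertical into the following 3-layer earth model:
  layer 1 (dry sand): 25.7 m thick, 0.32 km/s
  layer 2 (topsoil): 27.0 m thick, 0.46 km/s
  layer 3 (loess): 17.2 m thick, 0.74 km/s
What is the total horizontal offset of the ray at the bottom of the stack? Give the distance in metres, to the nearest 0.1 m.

8.1 m

Apply Snell's law at each interface; in layer i the horizontal offset is hᵢ·tan θᵢ.
Layer 1: θ = 4.40°; offset = 25.7·tan 4.40° = 1.978 m.
Layer 2: sin θ = 0.46·sin 4.4°/0.32 = 0.1103, θ = 6.33°; offset = 27.0·tan 6.33° = 2.996 m.
Layer 3: sin θ = 0.74·sin 4.4°/0.32 = 0.1774, θ = 10.22°; offset = 17.2·tan 10.22° = 3.101 m.
Total horizontal offset = 8.074 m.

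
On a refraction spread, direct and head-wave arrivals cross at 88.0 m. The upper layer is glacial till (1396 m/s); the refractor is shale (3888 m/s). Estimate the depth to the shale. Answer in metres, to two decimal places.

x_cross = 2h·√((V₂+V₁)/(V₂−V₁)) → h = x_cross / (2·√((V₂+V₁)/(V₂−V₁))).
√((V₂+V₁)/(V₂−V₁)) = √((3888+1396)/(3888−1396)) = 1.4562.
h = 88.0 / (2·1.4562) = 30.22 m.

30.22 m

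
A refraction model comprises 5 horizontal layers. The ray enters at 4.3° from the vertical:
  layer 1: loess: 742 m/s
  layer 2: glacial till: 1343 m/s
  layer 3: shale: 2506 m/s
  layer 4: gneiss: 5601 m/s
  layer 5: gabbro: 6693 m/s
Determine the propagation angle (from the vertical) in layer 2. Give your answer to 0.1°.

Ray parameter p = sin 4.3° / 742 = 1.0105e-04 s/m.
sin θ_2 = p·V_2 = 1.0105e-04 × 1343 = 0.1357.
θ_2 = 7.80° from the vertical.

7.8°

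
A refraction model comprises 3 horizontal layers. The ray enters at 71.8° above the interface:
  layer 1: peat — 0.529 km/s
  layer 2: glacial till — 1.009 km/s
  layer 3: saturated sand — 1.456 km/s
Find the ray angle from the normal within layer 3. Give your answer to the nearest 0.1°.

59.3°

From the normal: θ₁ = 90° − 71.8° = 18.2°.
Snell's law across each interface conserves sin θ / V, so sin θ_3 = V_3·sin θ₁/V₁.
sin θ_3 = 1.456 × sin 18.2° / 0.529 = 0.8597.
θ_3 = arcsin 0.8597 = 59.28°.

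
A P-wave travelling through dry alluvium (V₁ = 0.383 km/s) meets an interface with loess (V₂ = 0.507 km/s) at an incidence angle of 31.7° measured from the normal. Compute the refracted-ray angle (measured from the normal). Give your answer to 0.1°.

Snell's law: sin θ₂ = (V₂/V₁)·sin θ₁ = (0.507/0.383)·sin 31.7° = 0.6956.
θ₂ = sin⁻¹(0.6956) = 44.07° (from vertical).

44.1°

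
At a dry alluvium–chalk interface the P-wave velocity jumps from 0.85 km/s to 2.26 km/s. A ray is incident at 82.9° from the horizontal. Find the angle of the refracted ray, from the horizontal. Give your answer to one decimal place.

70.8°

Convert to the normal: θ₁ = 90° − 82.9° = 7.1°.
sin θ₁/V₁ = sin θ₂/V₂ ⇒ sin θ₂ = 2.26·sin 7.1°/0.85 = 2.26·0.1236/0.85 = 0.3286.
θ₂ = arcsin 0.3286 = 19.19° from the normal.
From the interface: 90° − 19.19° = 70.81°.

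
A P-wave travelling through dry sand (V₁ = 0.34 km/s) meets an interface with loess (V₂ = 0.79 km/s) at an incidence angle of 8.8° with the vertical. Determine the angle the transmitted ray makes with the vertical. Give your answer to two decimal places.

20.82°

sin θ₁/V₁ = sin θ₂/V₂ ⇒ sin θ₂ = 0.79·sin 8.8°/0.34 = 0.79·0.1530/0.34 = 0.3555.
θ₂ = sin⁻¹(0.3555) = 20.82° (from vertical).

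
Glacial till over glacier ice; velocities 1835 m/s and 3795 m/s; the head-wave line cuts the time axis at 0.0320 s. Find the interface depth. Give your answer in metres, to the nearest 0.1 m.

h = tᵢ·V₁·V₂ / (2·√(V₂²−V₁²)).
√(V₂²−V₁²) = √(3795² − 1835²) = 3321.9 m/s.
h = 0.032 s × 1835 × 3795 / (2 × 3321.9) = 33.54 m.

33.5 m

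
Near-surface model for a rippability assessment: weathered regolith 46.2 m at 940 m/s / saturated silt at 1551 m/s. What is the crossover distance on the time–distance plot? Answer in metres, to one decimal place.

θ_c = arcsin(940/1551) = 37.31°, so cos θ_c = 0.7954 and tᵢ = 2h cos θ_c/V₁ = 0.0782 s.
At crossover x/V₁ = x/V₂ + tᵢ ⇒ x = tᵢ/(1/V₁ − 1/V₂) = 0.07819/(1.0638e-03 − 6.4475e-04) = 186.57 m.

186.6 m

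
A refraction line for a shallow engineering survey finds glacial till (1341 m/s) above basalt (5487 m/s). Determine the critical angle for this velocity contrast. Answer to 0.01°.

Critical incidence: sin θ_c = V₁/V₂ = 1341/5487 = 0.2444.
θ_c = arcsin 0.2444 = 14.15°.

14.15°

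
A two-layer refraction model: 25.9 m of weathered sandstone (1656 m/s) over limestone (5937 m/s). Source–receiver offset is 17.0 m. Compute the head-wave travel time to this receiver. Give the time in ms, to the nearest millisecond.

t = x/V₂ + 2h·√(V₂²−V₁²)/(V₁V₂).
√(V₂²−V₁²) = √(5937²−1656²) = 5701.4 m/s; delay term = 2·25.9·5701.4/(1656·5937) = 0.03004 s.
t = 17.0/5937 + 0.03004 = 0.03290 s.

33 ms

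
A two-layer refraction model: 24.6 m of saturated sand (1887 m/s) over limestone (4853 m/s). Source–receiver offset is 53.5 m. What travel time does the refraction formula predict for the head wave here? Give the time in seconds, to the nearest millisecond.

0.035 s

t = x/V₂ + 2h·√(V₂²−V₁²)/(V₁V₂).
√(V₂²−V₁²) = √(4853²−1887²) = 4471.1 m/s; delay term = 2·24.6·4471.1/(1887·4853) = 0.02402 s.
t = 53.5/4853 + 0.02402 = 0.03505 s.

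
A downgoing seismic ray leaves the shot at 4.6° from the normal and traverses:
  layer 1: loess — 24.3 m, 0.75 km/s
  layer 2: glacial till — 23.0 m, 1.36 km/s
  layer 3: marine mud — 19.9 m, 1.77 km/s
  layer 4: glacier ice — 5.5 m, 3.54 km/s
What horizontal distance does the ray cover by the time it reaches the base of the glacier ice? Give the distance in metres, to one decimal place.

Apply Snell's law at each interface; in layer i the horizontal offset is hᵢ·tan θᵢ.
Layer 1: θ = 4.60°; offset = 24.3·tan 4.60° = 1.955 m.
Layer 2: sin θ = 1.36·sin 4.6°/0.75 = 0.1454, θ = 8.36°; offset = 23.0·tan 8.36° = 3.381 m.
Layer 3: sin θ = 1.77·sin 4.6°/0.75 = 0.1893, θ = 10.91°; offset = 19.9·tan 10.91° = 3.836 m.
Layer 4: sin θ = 3.54·sin 4.6°/0.75 = 0.3785, θ = 22.24°; offset = 5.5·tan 22.24° = 2.249 m.
Σ offsets = 11.421 m.

11.4 m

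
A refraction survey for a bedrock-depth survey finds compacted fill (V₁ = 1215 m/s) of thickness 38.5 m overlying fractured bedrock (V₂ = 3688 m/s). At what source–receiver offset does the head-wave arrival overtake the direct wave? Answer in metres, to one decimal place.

108.4 m

x_cross = 2h·√((V₂+V₁)/(V₂−V₁)).
(V₂+V₁)/(V₂−V₁) = (3688+1215)/(3688−1215) = 1.9826; √ = 1.4081.
x_cross = 2·38.5·1.4081 = 108.42 m.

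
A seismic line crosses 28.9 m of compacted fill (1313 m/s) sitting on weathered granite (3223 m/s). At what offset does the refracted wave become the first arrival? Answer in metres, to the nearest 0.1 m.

89.1 m

x_cross = 2h·√((V₂+V₁)/(V₂−V₁)).
(V₂+V₁)/(V₂−V₁) = (3223+1313)/(3223−1313) = 2.3749; √ = 1.5411.
x_cross = 2·28.9·1.5411 = 89.07 m.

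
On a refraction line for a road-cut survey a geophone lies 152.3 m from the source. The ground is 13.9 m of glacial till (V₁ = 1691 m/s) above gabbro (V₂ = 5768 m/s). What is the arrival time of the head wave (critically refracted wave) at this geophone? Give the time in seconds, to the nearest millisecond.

0.042 s

t = x/V₂ + 2h·√(V₂²−V₁²)/(V₁V₂).
√(V₂²−V₁²) = √(5768²−1691²) = 5514.6 m/s; delay term = 2·13.9·5514.6/(1691·5768) = 0.01572 s.
t = 152.3/5768 + 0.01572 = 0.04212 s.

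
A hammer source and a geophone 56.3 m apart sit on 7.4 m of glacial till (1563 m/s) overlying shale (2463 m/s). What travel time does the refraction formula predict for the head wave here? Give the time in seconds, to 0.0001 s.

t = x/V₂ + 2h·√(V₂²−V₁²)/(V₁V₂).
√(V₂²−V₁²) = √(2463²−1563²) = 1903.5 m/s; delay term = 2·7.4·1903.5/(1563·2463) = 0.00732 s.
t = 56.3/2463 + 0.00732 = 0.03018 s.

0.0302 s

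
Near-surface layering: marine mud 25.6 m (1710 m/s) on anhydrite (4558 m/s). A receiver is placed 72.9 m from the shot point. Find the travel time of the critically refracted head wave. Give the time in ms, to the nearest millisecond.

44 ms

θ_c = arcsin(V₁/V₂) = arcsin(1710/4558) = 22.03°, cos θ_c = 0.9270.
Intercept time tᵢ = 2h cos θ_c / V₁ = 2·25.6·0.9270/1710 = 0.02775 s.
t = x/V₂ + tᵢ = 72.9/4558 + 0.02775 = 0.04375 s.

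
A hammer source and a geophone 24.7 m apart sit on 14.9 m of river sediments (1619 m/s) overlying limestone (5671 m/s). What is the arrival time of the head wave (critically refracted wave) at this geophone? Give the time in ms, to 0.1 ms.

θ_c = arcsin(V₁/V₂) = arcsin(1619/5671) = 16.59°, cos θ_c = 0.9584.
Intercept time tᵢ = 2h cos θ_c / V₁ = 2·14.9·0.9584/1619 = 0.01764 s.
t = x/V₂ + tᵢ = 24.7/5671 + 0.01764 = 0.02200 s.

22.0 ms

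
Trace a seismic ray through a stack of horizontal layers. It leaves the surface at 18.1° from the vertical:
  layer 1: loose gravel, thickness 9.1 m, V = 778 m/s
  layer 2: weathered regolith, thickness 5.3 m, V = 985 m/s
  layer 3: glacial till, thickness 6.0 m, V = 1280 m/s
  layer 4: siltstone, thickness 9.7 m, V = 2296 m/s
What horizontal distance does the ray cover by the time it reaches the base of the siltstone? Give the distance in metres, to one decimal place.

31.1 m

p = sin θ₁/V₁ = sin 18.1°/778 = 3.9933e-04 s/m is conserved through the stack.
Layer 1: θ = 18.10°; offset = 9.1·tan 18.10° = 2.974 m.
Layer 2: sin θ = p·985 = 0.3933 → θ = 23.16°; offset = 5.3·tan 23.16° = 2.267 m.
Layer 3: sin θ = p·1280 = 0.5111 → θ = 30.74°; offset = 6.0·tan 30.74° = 3.568 m.
Layer 4: sin θ = p·2296 = 0.9169 → θ = 66.47°; offset = 9.7·tan 66.47° = 22.277 m.
Total horizontal offset = 31.087 m.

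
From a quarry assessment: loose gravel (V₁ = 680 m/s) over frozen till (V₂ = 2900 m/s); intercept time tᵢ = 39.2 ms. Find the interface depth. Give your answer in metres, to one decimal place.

13.7 m

h = tᵢ·V₁·V₂ / (2·√(V₂²−V₁²)).
√(V₂²−V₁²) = √(2900² − 680²) = 2819.1 m/s.
h = 0.0392 s × 680 × 2900 / (2 × 2819.1) = 13.71 m.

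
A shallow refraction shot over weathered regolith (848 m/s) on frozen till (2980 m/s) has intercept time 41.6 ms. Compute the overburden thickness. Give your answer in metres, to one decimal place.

18.4 m

h = tᵢ·V₁·V₂ / (2·√(V₂²−V₁²)).
√(V₂²−V₁²) = √(2980² − 848²) = 2856.8 m/s.
h = 0.0416 s × 848 × 2980 / (2 × 2856.8) = 18.40 m.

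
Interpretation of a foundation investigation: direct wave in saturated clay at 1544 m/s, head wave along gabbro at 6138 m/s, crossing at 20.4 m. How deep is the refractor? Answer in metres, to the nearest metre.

8 m

x_cross = 2h·√((V₂+V₁)/(V₂−V₁)) → h = x_cross / (2·√((V₂+V₁)/(V₂−V₁))).
√((V₂+V₁)/(V₂−V₁)) = √((6138+1544)/(6138−1544)) = 1.2931.
h = 20.4 / (2·1.2931) = 7.89 m.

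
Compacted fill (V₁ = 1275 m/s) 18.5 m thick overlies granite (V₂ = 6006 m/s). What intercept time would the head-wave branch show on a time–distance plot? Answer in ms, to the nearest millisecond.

28 ms

tᵢ = 2h·√(V₂²−V₁²)/(V₁V₂).
√(V₂²−V₁²) = √(6006²−1275²) = 5869.1 m/s.
tᵢ = 2·18.5·5869.1/(1275·6006) = 0.02836 s.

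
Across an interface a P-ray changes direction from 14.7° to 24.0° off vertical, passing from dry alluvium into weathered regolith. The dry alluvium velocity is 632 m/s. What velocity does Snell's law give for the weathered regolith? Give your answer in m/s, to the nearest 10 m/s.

1010 m/s

sin 14.7° = 0.2538; sin 24.0° = 0.4067.
V₂ = V₁·(sin θ₂/sin θ₁) = 632·(0.4067/0.2538) = 1013.00 m/s.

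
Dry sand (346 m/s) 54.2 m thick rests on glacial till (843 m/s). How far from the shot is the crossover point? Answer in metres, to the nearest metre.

x_cross = 2h·√((V₂+V₁)/(V₂−V₁)).
(V₂+V₁)/(V₂−V₁) = (843+346)/(843−346) = 2.3924; √ = 1.5467.
x_cross = 2·54.2·1.5467 = 167.66 m.

168 m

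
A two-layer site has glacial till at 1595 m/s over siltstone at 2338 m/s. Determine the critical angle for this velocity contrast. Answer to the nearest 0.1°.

43.0°

Critical incidence: sin θ_c = V₁/V₂ = 1595/2338 = 0.6822.
θ_c = arcsin 0.6822 = 43.02°.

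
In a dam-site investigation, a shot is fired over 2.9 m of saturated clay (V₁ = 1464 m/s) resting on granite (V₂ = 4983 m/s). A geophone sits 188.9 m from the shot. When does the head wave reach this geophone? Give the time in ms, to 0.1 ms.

θ_c = arcsin(V₁/V₂) = arcsin(1464/4983) = 17.09°, cos θ_c = 0.9559.
Intercept time tᵢ = 2h cos θ_c / V₁ = 2·2.9·0.9559/1464 = 0.00379 s.
t = x/V₂ + tᵢ = 188.9/4983 + 0.00379 = 0.04170 s.

41.7 ms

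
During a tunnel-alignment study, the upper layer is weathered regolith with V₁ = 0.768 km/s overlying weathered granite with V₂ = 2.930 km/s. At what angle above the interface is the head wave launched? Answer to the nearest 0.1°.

Critical incidence: sin θ_c = V₁/V₂ = 0.768/2.930 = 0.2621.
θ_c = arcsin 0.2621 = 15.20°.
Measured from the interface: 90° − 15.20° = 74.80°.

74.8°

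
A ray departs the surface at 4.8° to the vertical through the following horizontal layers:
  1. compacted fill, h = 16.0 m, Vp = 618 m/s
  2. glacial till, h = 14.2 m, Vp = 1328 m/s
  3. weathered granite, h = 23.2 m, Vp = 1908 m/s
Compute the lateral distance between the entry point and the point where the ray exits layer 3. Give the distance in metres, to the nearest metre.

10 m

p = sin θ₁/V₁ = sin 4.8°/618 = 1.3540e-04 s/m is conserved through the stack.
Layer 1: θ = 4.80°; offset = 16.0·tan 4.80° = 1.344 m.
Layer 2: sin θ = p·1328 = 0.1798 → θ = 10.36°; offset = 14.2·tan 10.36° = 2.596 m.
Layer 3: sin θ = p·1908 = 0.2583 → θ = 14.97°; offset = 23.2·tan 14.97° = 6.204 m.
Total horizontal offset = 10.143 m.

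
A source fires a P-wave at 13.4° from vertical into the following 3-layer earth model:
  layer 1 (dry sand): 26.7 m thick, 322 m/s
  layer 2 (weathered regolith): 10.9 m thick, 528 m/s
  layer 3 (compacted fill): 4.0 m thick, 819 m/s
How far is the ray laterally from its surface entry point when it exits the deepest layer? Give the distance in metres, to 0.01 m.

13.76 m

p = sin θ₁/V₁ = sin 13.4°/322 = 7.1971e-04 s/m is conserved through the stack.
Layer 1: θ = 13.40°; offset = 26.7·tan 13.40° = 6.3608 m.
Layer 2: sin θ = p·528 = 0.3800 → θ = 22.33°; offset = 10.9·tan 22.33° = 4.4780 m.
Layer 3: sin θ = p·819 = 0.5894 → θ = 36.12°; offset = 4.0·tan 36.12° = 2.9187 m.
Σ offsets = 13.7576 m.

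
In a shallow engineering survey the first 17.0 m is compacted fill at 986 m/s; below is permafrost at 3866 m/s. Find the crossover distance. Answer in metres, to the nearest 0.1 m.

44.1 m

x_cross = 2h·√((V₂+V₁)/(V₂−V₁)).
(V₂+V₁)/(V₂−V₁) = (3866+986)/(3866−986) = 1.6847; √ = 1.2980.
x_cross = 2·17.0·1.2980 = 44.13 m.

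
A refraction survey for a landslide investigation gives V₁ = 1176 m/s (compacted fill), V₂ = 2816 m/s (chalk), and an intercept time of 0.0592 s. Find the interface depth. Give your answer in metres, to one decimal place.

θ_c = arcsin(1176/2816) = 24.68°; cos θ_c = 0.9086.
tᵢ = 2h cos θ_c/V₁ ⇒ h = tᵢ·V₁/(2 cos θ_c) = 0.0592·1176/(2·0.9086) = 38.31 m.

38.3 m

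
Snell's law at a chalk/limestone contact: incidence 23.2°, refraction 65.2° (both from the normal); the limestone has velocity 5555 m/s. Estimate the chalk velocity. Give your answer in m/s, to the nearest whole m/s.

sin 23.2° = 0.3939; sin 65.2° = 0.9078.
V₁ = V₂·(sin θ₁/sin θ₂) = 5555·(0.3939/0.9078) = 2410.66 m/s.

2411 m/s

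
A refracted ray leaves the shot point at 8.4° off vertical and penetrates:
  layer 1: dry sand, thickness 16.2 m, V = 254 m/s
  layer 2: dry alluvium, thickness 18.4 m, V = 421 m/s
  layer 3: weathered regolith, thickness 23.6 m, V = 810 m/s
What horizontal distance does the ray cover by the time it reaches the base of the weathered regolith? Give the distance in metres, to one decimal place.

Ray parameter p = sin 8.4° / 254 m/s = 5.7513e-04 s/m.
Layer 1: θ = 8.40°; offset = 16.2·tan 8.40° = 2.392 m.
Layer 2: sin θ = p·421 = 0.2421 → θ = 14.01°; offset = 18.4·tan 14.01° = 4.592 m.
Layer 3: sin θ = p·810 = 0.4659 → θ = 27.77°; offset = 23.6·tan 27.77° = 12.425 m.
Total horizontal offset = 19.409 m.

19.4 m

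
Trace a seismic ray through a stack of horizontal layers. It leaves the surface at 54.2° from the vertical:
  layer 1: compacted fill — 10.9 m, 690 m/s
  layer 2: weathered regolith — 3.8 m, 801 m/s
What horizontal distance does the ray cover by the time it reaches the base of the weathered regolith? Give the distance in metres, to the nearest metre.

Ray parameter p = sin 54.2° / 690 m/s = 1.1755e-03 s/m.
Layer 1: θ = 54.20°; offset = 10.9·tan 54.20° = 15.113 m.
Layer 2: sin θ = p·801 = 0.9415 → θ = 70.31°; offset = 3.8·tan 70.31° = 10.620 m.
Summing the layer offsets gives 25.733 m.

26 m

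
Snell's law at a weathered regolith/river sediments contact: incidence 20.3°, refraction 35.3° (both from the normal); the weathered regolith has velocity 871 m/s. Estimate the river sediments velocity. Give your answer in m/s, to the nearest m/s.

1451 m/s

sin 20.3° = 0.3469; sin 35.3° = 0.5779.
V₂ = V₁·(sin θ₂/sin θ₁) = 871·(0.5779/0.3469) = 1450.74 m/s.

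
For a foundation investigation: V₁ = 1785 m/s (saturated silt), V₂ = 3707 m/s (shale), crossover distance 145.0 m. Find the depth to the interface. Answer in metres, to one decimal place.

x_cross = 2h·√((V₂+V₁)/(V₂−V₁)) → h = x_cross / (2·√((V₂+V₁)/(V₂−V₁))).
√((V₂+V₁)/(V₂−V₁)) = √((3707+1785)/(3707−1785)) = 1.6904.
h = 145.0 / (2·1.6904) = 42.89 m.

42.9 m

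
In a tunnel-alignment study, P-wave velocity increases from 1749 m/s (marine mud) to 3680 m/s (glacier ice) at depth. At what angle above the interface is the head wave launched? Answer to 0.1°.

61.6°

Critical incidence: sin θ_c = V₁/V₂ = 1749/3680 = 0.4753.
θ_c = arcsin 0.4753 = 28.38°.
Measured from the interface: 90° − 28.38° = 61.62°.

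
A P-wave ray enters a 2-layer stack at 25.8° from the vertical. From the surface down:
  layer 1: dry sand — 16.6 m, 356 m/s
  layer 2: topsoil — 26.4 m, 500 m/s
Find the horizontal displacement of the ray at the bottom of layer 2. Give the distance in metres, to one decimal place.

Apply Snell's law at each interface; in layer i the horizontal offset is hᵢ·tan θᵢ.
Layer 1: θ = 25.80°; offset = 16.6·tan 25.80° = 8.025 m.
Layer 2: sin θ = 500·sin 25.8°/356 = 0.6113, θ = 37.68°; offset = 26.4·tan 37.68° = 20.391 m.
Summing the layer offsets gives 28.416 m.

28.4 m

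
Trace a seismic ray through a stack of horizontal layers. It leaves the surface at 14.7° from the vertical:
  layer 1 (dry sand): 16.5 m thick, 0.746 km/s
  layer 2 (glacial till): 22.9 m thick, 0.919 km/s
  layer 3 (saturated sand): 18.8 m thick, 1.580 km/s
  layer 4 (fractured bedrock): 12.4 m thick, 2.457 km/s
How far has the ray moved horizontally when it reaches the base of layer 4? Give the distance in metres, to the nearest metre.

43 m

p = sin θ₁/V₁ = sin 14.7°/0.746 = 3.4016e-01 s/km is conserved through the stack.
Layer 1: θ = 14.70°; offset = 16.5·tan 14.70° = 4.329 m.
Layer 2: sin θ = p·0.919 = 0.3126 → θ = 18.22°; offset = 22.9·tan 18.22° = 7.536 m.
Layer 3: sin θ = p·1.580 = 0.5374 → θ = 32.51°; offset = 18.8·tan 32.51° = 11.982 m.
Layer 4: sin θ = p·2.457 = 0.8358 → θ = 56.70°; offset = 12.4·tan 56.70° = 18.874 m.
Summing the layer offsets gives 42.721 m.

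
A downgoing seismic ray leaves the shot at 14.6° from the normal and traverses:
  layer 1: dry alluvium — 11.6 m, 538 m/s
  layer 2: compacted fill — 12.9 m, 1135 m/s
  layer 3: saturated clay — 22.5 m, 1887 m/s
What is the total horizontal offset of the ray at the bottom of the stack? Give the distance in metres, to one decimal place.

Apply Snell's law at each interface; in layer i the horizontal offset is hᵢ·tan θᵢ.
Layer 1: θ = 14.60°; offset = 11.6·tan 14.60° = 3.022 m.
Layer 2: sin θ = 1135·sin 14.6°/538 = 0.5318, θ = 32.13°; offset = 12.9·tan 32.13° = 8.100 m.
Layer 3: sin θ = 1887·sin 14.6°/538 = 0.8841, θ = 62.14°; offset = 22.5·tan 62.14° = 42.572 m.
Total horizontal offset = 53.694 m.

53.7 m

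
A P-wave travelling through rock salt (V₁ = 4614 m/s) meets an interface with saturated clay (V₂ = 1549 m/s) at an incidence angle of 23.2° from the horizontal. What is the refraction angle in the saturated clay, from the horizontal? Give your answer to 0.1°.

72.0°

Angle from the normal: 90° − 23.2° = 66.8°.
sin θ₁/V₁ = sin θ₂/V₂ ⇒ sin θ₂ = 1549·sin 66.8°/4614 = 1549·0.9191/4614 = 0.3086.
θ₂ = sin⁻¹(0.3086) = 17.97° (from vertical).
From the interface: 90° − 17.97° = 72.03°.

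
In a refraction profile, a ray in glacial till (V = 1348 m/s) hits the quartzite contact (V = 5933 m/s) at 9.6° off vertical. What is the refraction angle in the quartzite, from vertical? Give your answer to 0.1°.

47.2°

Snell's law: sin θ₂ = (V₂/V₁)·sin θ₁ = (5933/1348)·sin 9.6° = 0.7340.
θ₂ = sin⁻¹(0.7340) = 47.22° (from vertical).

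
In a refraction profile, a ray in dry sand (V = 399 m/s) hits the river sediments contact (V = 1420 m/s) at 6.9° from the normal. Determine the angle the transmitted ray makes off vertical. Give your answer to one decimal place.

25.3°

Snell's law: sin θ₂ = (V₂/V₁)·sin θ₁ = (1420/399)·sin 6.9° = 0.4276.
θ₂ = sin⁻¹(0.4276) = 25.31° (from vertical).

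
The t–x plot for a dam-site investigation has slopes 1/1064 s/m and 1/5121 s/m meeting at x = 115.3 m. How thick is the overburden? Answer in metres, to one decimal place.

h = (x_cross/2)·√((V₂−V₁)/(V₂+V₁)).
(V₂−V₁)/(V₂+V₁) = (5121−1064)/(5121+1064) = 0.6559; √ = 0.8099.
h = (115.3/2)·0.8099 = 46.69 m.

46.7 m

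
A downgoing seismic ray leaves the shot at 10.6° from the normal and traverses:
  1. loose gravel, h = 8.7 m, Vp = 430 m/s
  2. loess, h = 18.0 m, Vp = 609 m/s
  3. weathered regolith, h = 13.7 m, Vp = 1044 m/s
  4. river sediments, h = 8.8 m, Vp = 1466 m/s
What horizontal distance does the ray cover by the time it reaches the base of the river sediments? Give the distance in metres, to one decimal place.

20.4 m

p = sin θ₁/V₁ = sin 10.6°/430 = 4.2779e-04 s/m is conserved through the stack.
Layer 1: θ = 10.60°; offset = 8.7·tan 10.60° = 1.628 m.
Layer 2: sin θ = p·609 = 0.2605 → θ = 15.10°; offset = 18.0·tan 15.10° = 4.857 m.
Layer 3: sin θ = p·1044 = 0.4466 → θ = 26.53°; offset = 13.7·tan 26.53° = 6.839 m.
Layer 4: sin θ = p·1466 = 0.6271 → θ = 38.84°; offset = 8.8·tan 38.84° = 7.085 m.
Total horizontal offset = 20.409 m.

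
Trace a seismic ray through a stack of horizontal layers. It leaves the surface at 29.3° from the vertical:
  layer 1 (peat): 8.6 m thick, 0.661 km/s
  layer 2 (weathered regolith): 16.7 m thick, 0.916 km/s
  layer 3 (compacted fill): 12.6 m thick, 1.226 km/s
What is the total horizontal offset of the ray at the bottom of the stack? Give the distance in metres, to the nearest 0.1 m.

Ray parameter p = sin 29.3° / 0.661 km/s = 7.4037e-01 s/km.
Layer 1: θ = 29.30°; offset = 8.6·tan 29.30° = 4.826 m.
Layer 2: sin θ = p·0.916 = 0.6782 → θ = 42.70°; offset = 16.7·tan 42.70° = 15.411 m.
Layer 3: sin θ = p·1.226 = 0.9077 → θ = 65.19°; offset = 12.6·tan 65.19° = 27.254 m.
Summing the layer offsets gives 47.491 m.

47.5 m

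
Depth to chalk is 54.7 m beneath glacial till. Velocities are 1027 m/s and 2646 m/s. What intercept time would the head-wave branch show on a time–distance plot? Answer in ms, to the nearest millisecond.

θ_c = arcsin(V₁/V₂) = arcsin(1027/2646) = 22.84°; cos θ_c = 0.9216.
tᵢ = 2h·cos θ_c / V₁ = 2·54.7·0.9216 / 1027 = 0.09817 s.

98 ms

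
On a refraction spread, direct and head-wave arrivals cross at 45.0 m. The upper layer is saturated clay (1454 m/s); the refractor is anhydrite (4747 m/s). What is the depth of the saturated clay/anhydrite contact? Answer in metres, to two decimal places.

h = (x_cross/2)·√((V₂−V₁)/(V₂+V₁)).
(V₂−V₁)/(V₂+V₁) = (4747−1454)/(4747+1454) = 0.5310; √ = 0.7287.
h = (45.0/2)·0.7287 = 16.40 m.

16.40 m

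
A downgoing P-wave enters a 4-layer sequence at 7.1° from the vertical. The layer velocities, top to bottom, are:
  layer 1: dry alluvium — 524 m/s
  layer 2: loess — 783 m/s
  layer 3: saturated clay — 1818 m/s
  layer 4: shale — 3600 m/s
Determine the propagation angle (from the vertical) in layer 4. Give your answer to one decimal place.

58.1°

Ray parameter p = sin 7.1° / 524 = 2.3588e-04 s/m.
sin θ_4 = p·V_4 = 2.3588e-04 × 3600 = 0.8492.
θ_4 = arcsin 0.8492 = 58.12°.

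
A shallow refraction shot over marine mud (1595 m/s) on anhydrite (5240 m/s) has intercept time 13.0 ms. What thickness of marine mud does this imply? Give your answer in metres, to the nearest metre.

11 m

h = tᵢ·V₁·V₂ / (2·√(V₂²−V₁²)).
√(V₂²−V₁²) = √(5240² − 1595²) = 4991.4 m/s.
h = 0.013 s × 1595 × 5240 / (2 × 4991.4) = 10.88 m.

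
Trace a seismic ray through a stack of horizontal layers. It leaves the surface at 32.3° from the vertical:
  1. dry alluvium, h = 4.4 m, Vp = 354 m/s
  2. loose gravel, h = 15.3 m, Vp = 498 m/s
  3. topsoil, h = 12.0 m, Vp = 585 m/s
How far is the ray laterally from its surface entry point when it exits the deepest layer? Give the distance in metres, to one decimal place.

p = sin θ₁/V₁ = sin 32.3°/354 = 1.5095e-03 s/m is conserved through the stack.
Layer 1: θ = 32.30°; offset = 4.4·tan 32.30° = 2.782 m.
Layer 2: sin θ = p·498 = 0.7517 → θ = 48.74°; offset = 15.3·tan 48.74° = 17.440 m.
Layer 3: sin θ = p·585 = 0.8830 → θ = 62.01°; offset = 12.0·tan 62.01° = 22.579 m.
Total horizontal offset = 42.801 m.

42.8 m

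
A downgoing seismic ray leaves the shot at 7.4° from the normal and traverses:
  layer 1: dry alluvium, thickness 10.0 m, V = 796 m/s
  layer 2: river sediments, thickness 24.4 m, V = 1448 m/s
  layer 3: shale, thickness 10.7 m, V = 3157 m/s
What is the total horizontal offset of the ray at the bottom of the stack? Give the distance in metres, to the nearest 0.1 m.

p = sin θ₁/V₁ = sin 7.4°/796 = 1.6180e-04 s/m is conserved through the stack.
Layer 1: θ = 7.40°; offset = 10.0·tan 7.40° = 1.299 m.
Layer 2: sin θ = p·1448 = 0.2343 → θ = 13.55°; offset = 24.4·tan 13.55° = 5.880 m.
Layer 3: sin θ = p·3157 = 0.5108 → θ = 30.72°; offset = 10.7·tan 30.72° = 6.358 m.
Σ offsets = 13.537 m.

13.5 m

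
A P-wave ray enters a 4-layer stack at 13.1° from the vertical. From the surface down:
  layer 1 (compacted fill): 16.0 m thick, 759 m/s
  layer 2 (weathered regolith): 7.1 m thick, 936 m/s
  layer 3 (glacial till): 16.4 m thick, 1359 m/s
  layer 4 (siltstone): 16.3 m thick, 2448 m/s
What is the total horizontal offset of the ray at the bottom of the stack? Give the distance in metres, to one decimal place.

Apply Snell's law at each interface; in layer i the horizontal offset is hᵢ·tan θᵢ.
Layer 1: θ = 13.10°; offset = 16.0·tan 13.10° = 3.723 m.
Layer 2: sin θ = 936·sin 13.1°/759 = 0.2795, θ = 16.23°; offset = 7.1·tan 16.23° = 2.067 m.
Layer 3: sin θ = 1359·sin 13.1°/759 = 0.4058, θ = 23.94°; offset = 16.4·tan 23.94° = 7.282 m.
Layer 4: sin θ = 2448·sin 13.1°/759 = 0.7310, θ = 46.97°; offset = 16.3·tan 46.97° = 17.462 m.
Summing the layer offsets gives 30.535 m.

30.5 m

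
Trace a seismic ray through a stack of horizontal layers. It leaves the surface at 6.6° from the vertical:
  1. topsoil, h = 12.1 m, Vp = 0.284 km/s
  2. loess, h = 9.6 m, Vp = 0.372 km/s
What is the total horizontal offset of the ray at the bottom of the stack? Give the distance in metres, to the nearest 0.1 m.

Apply Snell's law at each interface; in layer i the horizontal offset is hᵢ·tan θᵢ.
Layer 1: θ = 6.60°; offset = 12.1·tan 6.60° = 1.400 m.
Layer 2: sin θ = 0.372·sin 6.6°/0.284 = 0.1506, θ = 8.66°; offset = 9.6·tan 8.66° = 1.462 m.
Total horizontal offset = 2.862 m.

2.9 m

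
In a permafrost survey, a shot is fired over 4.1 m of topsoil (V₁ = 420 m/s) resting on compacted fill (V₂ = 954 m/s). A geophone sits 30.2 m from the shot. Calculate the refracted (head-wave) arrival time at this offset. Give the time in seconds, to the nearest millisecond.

t = x/V₂ + 2h·√(V₂²−V₁²)/(V₁V₂).
√(V₂²−V₁²) = √(954²−420²) = 856.6 m/s; delay term = 2·4.1·856.6/(420·954) = 0.01753 s.
t = 30.2/954 + 0.01753 = 0.04919 s.

0.049 s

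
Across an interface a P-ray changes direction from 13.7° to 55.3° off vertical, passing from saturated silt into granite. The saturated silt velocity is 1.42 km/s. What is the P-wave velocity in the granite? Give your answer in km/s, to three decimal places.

4.929 km/s

sin 13.7° = 0.2368; sin 55.3° = 0.8221.
V₂ = V₁·(sin θ₂/sin θ₁) = 1.42·(0.8221/0.2368) = 4.929 km/s.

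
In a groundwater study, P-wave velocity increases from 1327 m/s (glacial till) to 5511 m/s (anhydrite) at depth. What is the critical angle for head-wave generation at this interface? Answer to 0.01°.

13.93°

At critical incidence the refracted ray runs along the interface (θ₂ = 90°), so sin θ_c = V₁/V₂.
θ_c = arcsin(1327/5511) = arcsin 0.2408 = 13.93°.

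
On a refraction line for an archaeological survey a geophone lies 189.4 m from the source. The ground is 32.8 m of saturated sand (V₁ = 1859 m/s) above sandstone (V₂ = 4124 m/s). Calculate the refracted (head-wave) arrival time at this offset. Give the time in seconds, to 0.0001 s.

0.0774 s

θ_c = arcsin(V₁/V₂) = arcsin(1859/4124) = 26.79°, cos θ_c = 0.8926.
Intercept time tᵢ = 2h cos θ_c / V₁ = 2·32.8·0.8926/1859 = 0.03150 s.
t = x/V₂ + tᵢ = 189.4/4124 + 0.03150 = 0.07743 s.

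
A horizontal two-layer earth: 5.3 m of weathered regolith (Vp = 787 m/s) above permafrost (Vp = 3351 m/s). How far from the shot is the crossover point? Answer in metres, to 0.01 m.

x_cross = 2h·√((V₂+V₁)/(V₂−V₁)).
(V₂+V₁)/(V₂−V₁) = (3351+787)/(3351−787) = 1.6139; √ = 1.2704.
x_cross = 2·5.3·1.2704 = 13.47 m.

13.47 m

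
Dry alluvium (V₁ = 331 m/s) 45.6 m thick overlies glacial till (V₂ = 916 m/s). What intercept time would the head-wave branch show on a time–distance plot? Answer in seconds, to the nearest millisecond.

0.257 s

θ_c = arcsin(V₁/V₂) = arcsin(331/916) = 21.18°; cos θ_c = 0.9324.
tᵢ = 2h·cos θ_c / V₁ = 2·45.6·0.9324 / 331 = 0.25691 s.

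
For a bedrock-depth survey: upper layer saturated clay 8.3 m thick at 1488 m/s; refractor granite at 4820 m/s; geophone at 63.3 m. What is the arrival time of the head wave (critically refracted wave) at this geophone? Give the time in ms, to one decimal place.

23.7 ms

t = x/V₂ + 2h·√(V₂²−V₁²)/(V₁V₂).
√(V₂²−V₁²) = √(4820²−1488²) = 4584.6 m/s; delay term = 2·8.3·4584.6/(1488·4820) = 0.01061 s.
t = 63.3/4820 + 0.01061 = 0.02374 s.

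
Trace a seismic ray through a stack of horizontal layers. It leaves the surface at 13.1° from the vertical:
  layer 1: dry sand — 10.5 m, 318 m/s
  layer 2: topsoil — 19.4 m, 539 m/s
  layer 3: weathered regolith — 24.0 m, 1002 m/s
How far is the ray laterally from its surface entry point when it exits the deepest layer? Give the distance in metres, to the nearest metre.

35 m

Apply Snell's law at each interface; in layer i the horizontal offset is hᵢ·tan θᵢ.
Layer 1: θ = 13.10°; offset = 10.5·tan 13.10° = 2.443 m.
Layer 2: sin θ = 539·sin 13.1°/318 = 0.3842, θ = 22.59°; offset = 19.4·tan 22.59° = 8.072 m.
Layer 3: sin θ = 1002·sin 13.1°/318 = 0.7142, θ = 45.57°; offset = 24.0·tan 45.57° = 24.486 m.
Summing the layer offsets gives 35.002 m.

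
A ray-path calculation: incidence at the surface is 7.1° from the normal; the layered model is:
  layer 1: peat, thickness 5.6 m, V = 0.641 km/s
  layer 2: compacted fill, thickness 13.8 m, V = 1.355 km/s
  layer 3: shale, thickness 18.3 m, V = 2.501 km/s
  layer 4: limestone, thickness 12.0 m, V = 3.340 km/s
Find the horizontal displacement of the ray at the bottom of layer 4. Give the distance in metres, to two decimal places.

p = sin θ₁/V₁ = sin 7.1°/0.641 = 1.9283e-01 s/km is conserved through the stack.
Layer 1: θ = 7.10°; offset = 5.6·tan 7.10° = 0.6975 m.
Layer 2: sin θ = p·1.355 = 0.2613 → θ = 15.15°; offset = 13.8·tan 15.15° = 3.7354 m.
Layer 3: sin θ = p·2.501 = 0.4823 → θ = 28.83°; offset = 18.3·tan 28.83° = 10.0742 m.
Layer 4: sin θ = p·3.340 = 0.6440 → θ = 40.09°; offset = 12.0·tan 40.09° = 10.1027 m.
Σ offsets = 24.6098 m.

24.61 m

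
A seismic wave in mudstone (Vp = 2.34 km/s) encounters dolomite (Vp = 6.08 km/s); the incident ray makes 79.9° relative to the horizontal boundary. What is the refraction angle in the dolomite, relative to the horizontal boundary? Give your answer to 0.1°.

Angle from the normal: 90° − 79.9° = 10.1°.
Snell's law: sin θ₂ = (V₂/V₁)·sin θ₁ = (6.08/2.34)·sin 10.1° = 0.4557.
θ₂ = sin⁻¹(0.4557) = 27.11° (from vertical).
From the interface: 90° − 27.11° = 62.89°.

62.9°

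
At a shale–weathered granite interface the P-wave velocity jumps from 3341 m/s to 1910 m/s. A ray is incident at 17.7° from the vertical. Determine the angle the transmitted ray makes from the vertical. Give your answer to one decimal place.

Snell's law: sin θ₂ = (V₂/V₁)·sin θ₁ = (1910/3341)·sin 17.7° = 0.1738.
θ₂ = sin⁻¹(0.1738) = 10.01° (from vertical).

10.0°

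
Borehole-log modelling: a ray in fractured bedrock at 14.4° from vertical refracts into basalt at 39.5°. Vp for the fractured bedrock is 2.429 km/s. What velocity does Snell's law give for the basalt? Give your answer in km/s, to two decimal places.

sin 14.4° = 0.2487; sin 39.5° = 0.6361.
V₂ = V₁·(sin θ₂/sin θ₁) = 2.429·(0.6361/0.2487) = 6.21 km/s.

6.21 km/s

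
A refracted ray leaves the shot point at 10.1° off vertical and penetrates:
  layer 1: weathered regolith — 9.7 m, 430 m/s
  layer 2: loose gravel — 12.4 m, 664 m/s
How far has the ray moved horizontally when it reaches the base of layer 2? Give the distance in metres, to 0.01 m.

5.22 m

Apply Snell's law at each interface; in layer i the horizontal offset is hᵢ·tan θᵢ.
Layer 1: θ = 10.10°; offset = 9.7·tan 10.10° = 1.7278 m.
Layer 2: sin θ = 664·sin 10.1°/430 = 0.2708, θ = 15.71°; offset = 12.4·tan 15.71° = 3.4882 m.
Summing the layer offsets gives 5.2161 m.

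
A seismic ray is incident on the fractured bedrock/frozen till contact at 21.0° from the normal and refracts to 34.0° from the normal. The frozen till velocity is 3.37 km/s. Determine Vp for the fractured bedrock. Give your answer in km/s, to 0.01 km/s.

Snell's law: sin 21.0°/V₁ = sin 34.0°/V₂.
V₁ = V₂·sin 21.0°/sin 34.0° = 3.37 × 0.6409 = 2.16 km/s.

2.16 km/s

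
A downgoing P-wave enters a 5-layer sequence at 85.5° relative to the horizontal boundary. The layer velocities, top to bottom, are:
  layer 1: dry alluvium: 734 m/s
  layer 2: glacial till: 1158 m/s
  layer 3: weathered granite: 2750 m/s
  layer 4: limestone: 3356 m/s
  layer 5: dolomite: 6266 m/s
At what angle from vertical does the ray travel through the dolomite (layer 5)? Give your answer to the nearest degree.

42°

From the normal: θ₁ = 90° − 85.5° = 4.5°.
Snell's law across each interface conserves sin θ / V, so sin θ_5 = V_5·sin θ₁/V₁.
sin θ_5 = 6266 × sin 4.5° / 734 = 0.6698.
θ_5 = arcsin 0.6698 = 42.05°.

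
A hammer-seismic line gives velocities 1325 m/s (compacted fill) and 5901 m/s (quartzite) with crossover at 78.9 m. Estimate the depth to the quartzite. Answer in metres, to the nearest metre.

31 m

h = (x_cross/2)·√((V₂−V₁)/(V₂+V₁)).
(V₂−V₁)/(V₂+V₁) = (5901−1325)/(5901+1325) = 0.6333; √ = 0.7958.
h = (78.9/2)·0.7958 = 31.39 m.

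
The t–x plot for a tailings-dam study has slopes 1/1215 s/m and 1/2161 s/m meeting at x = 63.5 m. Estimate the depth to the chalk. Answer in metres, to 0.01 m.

16.81 m

h = (x_cross/2)·√((V₂−V₁)/(V₂+V₁)).
(V₂−V₁)/(V₂+V₁) = (2161−1215)/(2161+1215) = 0.2802; √ = 0.5294.
h = (63.5/2)·0.5294 = 16.81 m.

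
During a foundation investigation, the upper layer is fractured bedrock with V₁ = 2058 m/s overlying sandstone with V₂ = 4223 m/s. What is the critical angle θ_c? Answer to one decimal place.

29.2°

Critical incidence: sin θ_c = V₁/V₂ = 2058/4223 = 0.4873.
θ_c = arcsin 0.4873 = 29.17°.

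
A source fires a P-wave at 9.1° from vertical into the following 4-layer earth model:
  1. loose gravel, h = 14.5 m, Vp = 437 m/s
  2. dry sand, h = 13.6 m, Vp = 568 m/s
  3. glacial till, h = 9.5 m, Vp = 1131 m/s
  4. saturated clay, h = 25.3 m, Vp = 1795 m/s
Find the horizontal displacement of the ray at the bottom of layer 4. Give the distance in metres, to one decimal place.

31.1 m

Ray parameter p = sin 9.1° / 437 m/s = 3.6192e-04 s/m.
Layer 1: θ = 9.10°; offset = 14.5·tan 9.10° = 2.323 m.
Layer 2: sin θ = p·568 = 0.2056 → θ = 11.86°; offset = 13.6·tan 11.86° = 2.857 m.
Layer 3: sin θ = p·1131 = 0.4093 → θ = 24.16°; offset = 9.5·tan 24.16° = 4.262 m.
Layer 4: sin θ = p·1795 = 0.6496 → θ = 40.51°; offset = 25.3·tan 40.51° = 21.619 m.
Σ offsets = 31.061 m.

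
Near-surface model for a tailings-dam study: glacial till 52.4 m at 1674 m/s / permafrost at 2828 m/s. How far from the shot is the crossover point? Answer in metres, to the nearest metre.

x_cross = 2h·√((V₂+V₁)/(V₂−V₁)).
(V₂+V₁)/(V₂−V₁) = (2828+1674)/(2828−1674) = 3.9012; √ = 1.9751.
x_cross = 2·52.4·1.9751 = 207.00 m.

207 m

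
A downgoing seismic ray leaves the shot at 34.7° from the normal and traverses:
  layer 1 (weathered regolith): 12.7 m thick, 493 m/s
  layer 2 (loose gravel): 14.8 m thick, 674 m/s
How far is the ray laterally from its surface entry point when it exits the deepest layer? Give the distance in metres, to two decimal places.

Apply Snell's law at each interface; in layer i the horizontal offset is hᵢ·tan θᵢ.
Layer 1: θ = 34.70°; offset = 12.7·tan 34.70° = 8.7939 m.
Layer 2: sin θ = 674·sin 34.7°/493 = 0.7783, θ = 51.10°; offset = 14.8·tan 51.10° = 18.3443 m.
Total horizontal offset = 27.1382 m.

27.14 m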